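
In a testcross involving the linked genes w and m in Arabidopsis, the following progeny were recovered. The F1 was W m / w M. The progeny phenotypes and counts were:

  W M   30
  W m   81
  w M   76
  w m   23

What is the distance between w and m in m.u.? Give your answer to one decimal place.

The recombinant classes are W M and w m: 30 + 23 = 53.
Recombination frequency = 53/210 = 0.2524 ≈ 25.2%, i.e. 25.2 m.u.

25.2 m.u.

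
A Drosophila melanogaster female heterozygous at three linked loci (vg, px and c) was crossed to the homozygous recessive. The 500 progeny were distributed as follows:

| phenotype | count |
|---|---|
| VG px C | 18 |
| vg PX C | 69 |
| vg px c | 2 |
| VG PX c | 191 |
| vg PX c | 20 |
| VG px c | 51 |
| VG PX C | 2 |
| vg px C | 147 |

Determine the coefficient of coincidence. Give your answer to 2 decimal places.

The two most frequent reciprocal classes, vg px C and VG PX c, are the parental types, so the F1 was vg px C / VG PX c.
The two rarest classes, vg px c and VG PX C, are the double crossovers. Comparing them with the parentals, only the c allele has switched, so c is the middle locus and the order is vg – c – px.
vg–c: (38 + 4)/500 = 0.0840; c–px: (120 + 4)/500 = 0.2480.
Expected DCO frequency = 0.0840 × 0.2480 ≈ 0.02083; observed = 4/500 ≈ 0.00800.
Coefficient of coincidence = 0.00800/0.02083 ≈ 0.38.

0.38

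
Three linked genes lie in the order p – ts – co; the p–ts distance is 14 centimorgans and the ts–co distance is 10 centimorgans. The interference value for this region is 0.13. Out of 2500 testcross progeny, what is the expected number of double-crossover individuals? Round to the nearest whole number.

Map distances give recombination frequencies of 0.140 and 0.100 for the two intervals.
With interference 0.13 (so coincidence = 0.87), expected double-crossover frequency = 0.140 × 0.100 × 0.87 = 0.01218.
Expected number = 0.01218 × 2500 = 30.45 ≈ 30.

30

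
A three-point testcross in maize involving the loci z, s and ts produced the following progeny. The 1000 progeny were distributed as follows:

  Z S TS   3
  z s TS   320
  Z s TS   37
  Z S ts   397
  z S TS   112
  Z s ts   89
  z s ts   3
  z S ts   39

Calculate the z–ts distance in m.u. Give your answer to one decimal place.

8.2 m.u.

The two most frequent reciprocal classes, z s TS and Z S ts, are the parental types, so the F1 was z s TS / Z S ts.
The two rarest classes, z s ts and Z S TS, are the double crossovers. Comparing them with the parentals, only the ts allele has switched, so ts is the middle locus and the order is z – ts – s.
Crossovers in the z–ts interval produce the single-crossover classes Z s TS and z S ts (37 + 39 = 76) plus the double crossovers (6).
RF(z–ts) = (76 + 6) / 1000 = 82/1000 = 0.0820 → 8.2 m.u.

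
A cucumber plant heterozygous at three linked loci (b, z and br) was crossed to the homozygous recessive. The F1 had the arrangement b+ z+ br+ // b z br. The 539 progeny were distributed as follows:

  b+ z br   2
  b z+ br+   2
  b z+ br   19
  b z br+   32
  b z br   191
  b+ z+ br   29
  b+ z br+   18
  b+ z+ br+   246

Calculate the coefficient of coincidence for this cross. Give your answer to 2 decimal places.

0.81

The two rarest classes, b z+ br+ and b+ z br, are the double crossovers. Comparing them with the parentals, only the b allele has switched, so b is the middle locus and the order is z – b – br.
z–b: (37 + 4)/539 = 0.0761; b–br: (61 + 4)/539 = 0.1206.
Expected DCO frequency = 0.0761 × 0.1206 ≈ 0.00918; observed = 4/539 ≈ 0.00742.
Coefficient of coincidence = 0.00742/0.00918 ≈ 0.81.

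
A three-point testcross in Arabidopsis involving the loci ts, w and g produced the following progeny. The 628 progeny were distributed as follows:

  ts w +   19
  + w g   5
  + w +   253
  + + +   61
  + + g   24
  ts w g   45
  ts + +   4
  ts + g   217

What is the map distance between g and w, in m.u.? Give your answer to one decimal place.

The two most frequent reciprocal classes, + w + and ts + g, are the parental types, so the F1 was + w + / ts + g.
The two rarest classes, + w g and ts + +, are the double crossovers. Comparing them with the parentals, only the g allele has switched, so g is the middle locus and the order is w – g – ts.
Crossovers in the w–g interval produce the single-crossover classes + + + and ts w g (61 + 45 = 106) plus the double crossovers (9).
RF(w–g) = (106 + 9) / 628 = 115/628 = 0.1831 → 18.3 m.u.

18.3 m.u.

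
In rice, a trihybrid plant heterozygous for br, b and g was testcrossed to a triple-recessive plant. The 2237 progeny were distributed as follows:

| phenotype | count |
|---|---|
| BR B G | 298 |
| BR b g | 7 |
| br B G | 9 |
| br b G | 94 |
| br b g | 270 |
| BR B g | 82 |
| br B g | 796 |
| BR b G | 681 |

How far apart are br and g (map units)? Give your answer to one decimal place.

The two most frequent reciprocal classes, BR b G and br B g, are the parental types, so the F1 was BR b G / br B g.
The two rarest classes, BR b g and br B G, are the double crossovers. Comparing them with the parentals, only the g allele has switched, so g is the middle locus and the order is br – g – b.
Crossovers in the br–g interval produce the single-crossover classes br b G and BR B g (94 + 82 = 176) plus the double crossovers (16).
RF(br–g) = (176 + 16) / 2237 = 192/2237 = 0.0858 → 8.6 map units.

8.6 map units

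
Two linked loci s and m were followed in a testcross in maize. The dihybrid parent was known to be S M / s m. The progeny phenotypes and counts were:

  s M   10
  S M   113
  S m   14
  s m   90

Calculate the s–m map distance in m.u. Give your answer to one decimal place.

10.6 m.u.

The recombinant classes are S m and s M: 14 + 10 = 24.
Recombination frequency = 24/227 = 0.1057 ≈ 10.6%, i.e. 10.6 m.u.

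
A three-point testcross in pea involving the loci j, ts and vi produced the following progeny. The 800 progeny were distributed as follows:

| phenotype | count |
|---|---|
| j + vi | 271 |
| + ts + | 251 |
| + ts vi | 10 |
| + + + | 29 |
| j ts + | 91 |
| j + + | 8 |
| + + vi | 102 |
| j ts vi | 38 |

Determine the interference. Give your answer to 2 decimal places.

0.20

The two most frequent reciprocal classes, + ts + and j + vi, are the parental types, so the F1 was + ts + / j + vi.
The two rarest classes, + ts vi and j + +, are the double crossovers. Comparing them with the parentals, only the vi allele has switched, so vi is the middle locus and the order is j – vi – ts.
j–vi: (193 + 18)/800 = 0.2637; vi–ts: (67 + 18)/800 = 0.1062.
Expected DCO frequency = 0.2637 × 0.1062 ≈ 0.02800; observed = 18/800 ≈ 0.02250.
Coefficient of coincidence = 0.02250/0.02800 ≈ 0.80; interference = 1 − 0.80 = 0.20.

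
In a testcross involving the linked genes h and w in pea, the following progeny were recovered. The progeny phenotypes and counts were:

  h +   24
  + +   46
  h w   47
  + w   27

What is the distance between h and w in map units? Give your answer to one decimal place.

35.4 map units

The two most frequent classes, + + (46) and h w (47), are the parental types, so the F1 was + + / h w.
The recombinant classes are + w and h +: 27 + 24 = 51.
Recombination frequency = 51/144 = 0.3542 ≈ 35.4%, i.e. 35.4 map units.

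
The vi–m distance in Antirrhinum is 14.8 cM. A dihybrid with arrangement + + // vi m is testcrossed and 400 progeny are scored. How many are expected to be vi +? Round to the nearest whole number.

30

A map distance of 14.8 cM corresponds to a recombination frequency of 0.148.
The F1 is + + / vi m, so vi + is a recombinant gamete class with expected frequency r/2 = 0.148/2 = 0.0740.
Expected number = 0.0740 × 400 = 29.60 ≈ 30.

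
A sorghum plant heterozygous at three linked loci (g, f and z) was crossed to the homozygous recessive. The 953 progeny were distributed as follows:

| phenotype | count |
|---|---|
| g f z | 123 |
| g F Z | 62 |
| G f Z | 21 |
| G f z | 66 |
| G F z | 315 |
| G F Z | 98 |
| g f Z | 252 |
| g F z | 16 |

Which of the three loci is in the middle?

The two most frequent reciprocal classes, G F z and g f Z, are the parental types, so the F1 was G F z / g f Z.
The two rarest classes, g F z and G f Z, are the double crossovers. Comparing them with the parentals, only the g allele has switched, so g is the middle locus and the order is f – g – z.

g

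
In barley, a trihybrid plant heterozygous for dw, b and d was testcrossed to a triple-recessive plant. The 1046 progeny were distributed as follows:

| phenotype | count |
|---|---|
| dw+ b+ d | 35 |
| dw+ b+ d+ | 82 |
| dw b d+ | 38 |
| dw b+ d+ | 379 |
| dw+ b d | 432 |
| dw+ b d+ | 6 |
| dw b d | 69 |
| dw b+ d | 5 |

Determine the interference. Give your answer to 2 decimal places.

0.15

The two most frequent reciprocal classes, dw b+ d+ and dw+ b d, are the parental types, so the F1 was dw b+ d+ / dw+ b d.
The two rarest classes, dw b+ d and dw+ b d+, are the double crossovers. Comparing them with the parentals, only the d allele has switched, so d is the middle locus and the order is b – d – dw.
b–d: (73 + 11)/1046 = 0.0803; d–dw: (151 + 11)/1046 = 0.1549.
Expected DCO frequency = 0.0803 × 0.1549 ≈ 0.01244; observed = 11/1046 ≈ 0.01052.
Coefficient of coincidence = 0.01052/0.01244 ≈ 0.85; interference = 1 − 0.85 = 0.15.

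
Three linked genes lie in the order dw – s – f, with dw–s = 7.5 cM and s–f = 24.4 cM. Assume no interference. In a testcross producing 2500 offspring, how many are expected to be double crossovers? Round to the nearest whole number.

Map distances give recombination frequencies of 0.075 and 0.244 for the two intervals.
With no interference, expected double-crossover frequency = 0.075 × 0.244 = 0.01830.
Expected number = 0.01830 × 2500 = 45.75 ≈ 46.

46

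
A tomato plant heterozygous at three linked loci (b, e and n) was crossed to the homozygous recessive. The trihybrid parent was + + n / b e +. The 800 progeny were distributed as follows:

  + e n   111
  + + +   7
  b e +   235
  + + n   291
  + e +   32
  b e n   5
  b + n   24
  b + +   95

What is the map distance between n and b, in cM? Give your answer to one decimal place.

8.5 cM

The two rarest classes, + + + and b e n, are the double crossovers. Comparing them with the parentals, only the n allele has switched, so n is the middle locus and the order is b – n – e.
Crossovers in the b–n interval produce the single-crossover classes b + n and + e + (24 + 32 = 56) plus the double crossovers (12).
RF(b–n) = (56 + 12) / 800 = 68/800 = 0.0850 → 8.5 cM.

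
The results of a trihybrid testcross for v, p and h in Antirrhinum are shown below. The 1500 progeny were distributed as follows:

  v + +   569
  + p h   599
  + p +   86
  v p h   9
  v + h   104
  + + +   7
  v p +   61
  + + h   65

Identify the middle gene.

The two most frequent reciprocal classes, v + + and + p h, are the parental types, so the F1 was v + + / + p h.
The two rarest classes, + + + and v p h, are the double crossovers. Comparing them with the parentals, only the v allele has switched, so v is the middle locus and the order is p – v – h.

v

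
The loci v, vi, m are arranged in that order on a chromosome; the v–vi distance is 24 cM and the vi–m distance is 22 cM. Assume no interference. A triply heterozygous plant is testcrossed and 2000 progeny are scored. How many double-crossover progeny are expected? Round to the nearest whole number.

106

Map distances give recombination frequencies of 0.240 and 0.220 for the two intervals.
With no interference, expected double-crossover frequency = 0.240 × 0.220 = 0.05280.
Expected number = 0.05280 × 2000 = 105.60 ≈ 106.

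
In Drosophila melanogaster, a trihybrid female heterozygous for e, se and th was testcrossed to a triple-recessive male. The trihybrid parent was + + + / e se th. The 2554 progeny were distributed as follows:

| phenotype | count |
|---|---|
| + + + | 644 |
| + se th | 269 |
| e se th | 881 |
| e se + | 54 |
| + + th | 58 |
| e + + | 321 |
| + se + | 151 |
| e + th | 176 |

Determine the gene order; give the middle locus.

th

The two rarest classes, + + th and e se +, are the double crossovers. Comparing them with the parentals, only the th allele has switched, so th is the middle locus and the order is se – th – e.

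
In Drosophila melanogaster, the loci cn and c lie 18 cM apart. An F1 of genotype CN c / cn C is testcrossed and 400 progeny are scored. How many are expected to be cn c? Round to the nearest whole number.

36

A map distance of 18 cM corresponds to a recombination frequency of 0.180.
The F1 is CN c / cn C, so cn c is a recombinant gamete class with expected frequency r/2 = 0.180/2 = 0.0900.
Expected number = 0.0900 × 400 = 36.00 ≈ 36.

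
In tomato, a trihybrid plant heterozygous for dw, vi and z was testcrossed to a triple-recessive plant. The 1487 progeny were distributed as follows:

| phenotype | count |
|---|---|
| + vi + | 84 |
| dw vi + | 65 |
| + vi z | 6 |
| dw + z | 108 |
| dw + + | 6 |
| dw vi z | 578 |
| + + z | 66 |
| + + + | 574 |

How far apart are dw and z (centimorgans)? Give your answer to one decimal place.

9.6 centimorgans

The two most frequent reciprocal classes, + + + and dw vi z, are the parental types, so the F1 was + + + / dw vi z.
The two rarest classes, dw + + and + vi z, are the double crossovers. Comparing them with the parentals, only the dw allele has switched, so dw is the middle locus and the order is z – dw – vi.
Crossovers in the z–dw interval produce the single-crossover classes + + z and dw vi + (66 + 65 = 131) plus the double crossovers (12).
RF(z–dw) = (131 + 12) / 1487 = 143/1487 = 0.0962 → 9.6 centimorgans.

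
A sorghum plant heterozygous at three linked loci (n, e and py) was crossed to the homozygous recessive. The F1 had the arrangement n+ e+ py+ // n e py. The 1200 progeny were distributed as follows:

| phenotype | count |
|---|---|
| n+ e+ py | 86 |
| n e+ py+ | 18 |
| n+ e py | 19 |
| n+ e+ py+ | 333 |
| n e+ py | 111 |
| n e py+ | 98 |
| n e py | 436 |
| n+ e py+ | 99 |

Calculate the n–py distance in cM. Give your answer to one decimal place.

18.4 cM

The two rarest classes, n e+ py+ and n+ e py, are the double crossovers. Comparing them with the parentals, only the n allele has switched, so n is the middle locus and the order is e – n – py.
Crossovers in the n–py interval produce the single-crossover classes n+ e+ py and n e py+ (86 + 98 = 184) plus the double crossovers (37).
RF(n–py) = (184 + 37) / 1200 = 221/1200 = 0.1842 → 18.4 cM.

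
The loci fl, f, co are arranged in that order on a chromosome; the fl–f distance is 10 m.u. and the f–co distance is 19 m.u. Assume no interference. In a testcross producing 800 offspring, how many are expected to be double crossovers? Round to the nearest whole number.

15

Map distances give recombination frequencies of 0.100 and 0.190 for the two intervals.
With no interference, expected double-crossover frequency = 0.100 × 0.190 = 0.01900.
Expected number = 0.01900 × 800 = 15.20 ≈ 15.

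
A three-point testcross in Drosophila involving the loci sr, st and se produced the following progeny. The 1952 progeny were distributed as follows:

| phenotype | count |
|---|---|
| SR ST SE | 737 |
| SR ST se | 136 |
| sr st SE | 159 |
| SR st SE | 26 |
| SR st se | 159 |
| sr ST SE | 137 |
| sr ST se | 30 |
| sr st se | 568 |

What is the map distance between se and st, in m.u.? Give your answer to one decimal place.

18.0 m.u.

The two most frequent reciprocal classes, SR ST SE and sr st se, are the parental types, so the F1 was SR ST SE / sr st se.
The two rarest classes, SR st SE and sr ST se, are the double crossovers. Comparing them with the parentals, only the st allele has switched, so st is the middle locus and the order is se – st – sr.
Crossovers in the se–st interval produce the single-crossover classes SR ST se and sr st SE (136 + 159 = 295) plus the double crossovers (56).
RF(se–st) = (295 + 56) / 1952 = 351/1952 = 0.1798 → 18.0 m.u.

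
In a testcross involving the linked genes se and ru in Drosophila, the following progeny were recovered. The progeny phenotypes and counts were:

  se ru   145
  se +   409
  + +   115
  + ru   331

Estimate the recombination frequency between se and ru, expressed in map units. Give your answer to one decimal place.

The two most frequent classes, + ru (331) and se + (409), are the parental types, so the F1 was + ru / se +.
The recombinant classes are + + and se ru: 115 + 145 = 260.
Recombination frequency = 260/1000 = 0.2600 ≈ 26.0%, i.e. 26.0 map units.

26.0 map units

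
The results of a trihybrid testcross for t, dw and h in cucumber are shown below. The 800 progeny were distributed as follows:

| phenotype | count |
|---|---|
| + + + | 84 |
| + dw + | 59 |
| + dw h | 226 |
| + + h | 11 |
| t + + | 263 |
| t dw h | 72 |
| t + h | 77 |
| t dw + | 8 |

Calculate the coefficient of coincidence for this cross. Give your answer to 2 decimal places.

0.56

The two most frequent reciprocal classes, + dw h and t + +, are the parental types, so the F1 was + dw h / t + +.
The two rarest classes, + + h and t dw +, are the double crossovers. Comparing them with the parentals, only the dw allele has switched, so dw is the middle locus and the order is h – dw – t.
h–dw: (136 + 19)/800 = 0.1938; dw–t: (156 + 19)/800 = 0.2188.
Expected DCO frequency = 0.1938 × 0.2188 ≈ 0.04240; observed = 19/800 ≈ 0.02375.
Coefficient of coincidence = 0.02375/0.04240 ≈ 0.56.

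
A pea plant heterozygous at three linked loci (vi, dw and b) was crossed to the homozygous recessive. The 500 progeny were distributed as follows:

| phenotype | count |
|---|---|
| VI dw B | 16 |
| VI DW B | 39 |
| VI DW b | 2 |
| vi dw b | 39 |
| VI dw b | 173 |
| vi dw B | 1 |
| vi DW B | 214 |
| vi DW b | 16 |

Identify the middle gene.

The two most frequent reciprocal classes, VI dw b and vi DW B, are the parental types, so the F1 was VI dw b / vi DW B.
The two rarest classes, VI DW b and vi dw B, are the double crossovers. Comparing them with the parentals, only the dw allele has switched, so dw is the middle locus and the order is vi – dw – b.

dw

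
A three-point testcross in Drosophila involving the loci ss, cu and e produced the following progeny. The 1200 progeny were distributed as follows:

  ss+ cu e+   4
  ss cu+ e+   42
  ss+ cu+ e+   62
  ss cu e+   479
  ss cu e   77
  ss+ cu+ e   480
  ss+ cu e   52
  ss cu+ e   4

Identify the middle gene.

ss

The two most frequent reciprocal classes, ss+ cu+ e and ss cu e+, are the parental types, so the F1 was ss+ cu+ e / ss cu e+.
The two rarest classes, ss cu+ e and ss+ cu e+, are the double crossovers. Comparing them with the parentals, only the ss allele has switched, so ss is the middle locus and the order is cu – ss – e.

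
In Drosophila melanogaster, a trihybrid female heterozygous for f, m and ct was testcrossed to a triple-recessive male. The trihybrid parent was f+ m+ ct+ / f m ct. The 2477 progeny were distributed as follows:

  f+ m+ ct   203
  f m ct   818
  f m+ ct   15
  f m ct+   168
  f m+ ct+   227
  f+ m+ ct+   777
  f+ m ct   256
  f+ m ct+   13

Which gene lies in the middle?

The two rarest classes, f+ m ct+ and f m+ ct, are the double crossovers. Comparing them with the parentals, only the m allele has switched, so m is the middle locus and the order is f – m – ct.

m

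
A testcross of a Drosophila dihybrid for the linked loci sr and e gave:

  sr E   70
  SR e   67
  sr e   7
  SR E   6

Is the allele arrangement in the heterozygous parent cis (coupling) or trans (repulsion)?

trans

The two most frequent classes are SR e (67) and sr E (70); these are the parental (non-recombinant) types.
So the F1 carried SR e on one chromosome and sr E on the other — the recessive alleles are on opposite chromosomes (trans / repulsion).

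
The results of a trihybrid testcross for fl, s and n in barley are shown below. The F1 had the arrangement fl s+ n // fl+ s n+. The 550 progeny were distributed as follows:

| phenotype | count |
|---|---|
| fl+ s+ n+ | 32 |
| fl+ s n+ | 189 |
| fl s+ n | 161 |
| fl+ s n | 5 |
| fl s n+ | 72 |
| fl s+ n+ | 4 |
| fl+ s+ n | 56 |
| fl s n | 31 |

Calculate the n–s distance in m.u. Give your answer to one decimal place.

13.1 m.u.

The two rarest classes, fl s+ n+ and fl+ s n, are the double crossovers. Comparing them with the parentals, only the n allele has switched, so n is the middle locus and the order is fl – n – s.
Crossovers in the n–s interval produce the single-crossover classes fl s n and fl+ s+ n+ (31 + 32 = 63) plus the double crossovers (9).
RF(n–s) = (63 + 9) / 550 = 72/550 = 0.1309 → 13.1 m.u.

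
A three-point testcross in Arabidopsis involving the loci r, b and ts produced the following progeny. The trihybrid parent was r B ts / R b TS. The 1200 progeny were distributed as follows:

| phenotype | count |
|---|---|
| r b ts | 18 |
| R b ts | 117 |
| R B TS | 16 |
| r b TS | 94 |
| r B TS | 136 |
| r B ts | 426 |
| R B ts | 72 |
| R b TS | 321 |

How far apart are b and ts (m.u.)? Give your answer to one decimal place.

The two rarest classes, r b ts and R B TS, are the double crossovers. Comparing them with the parentals, only the b allele has switched, so b is the middle locus and the order is ts – b – r.
Crossovers in the ts–b interval produce the single-crossover classes r B TS and R b ts (136 + 117 = 253) plus the double crossovers (34).
RF(ts–b) = (253 + 34) / 1200 = 287/1200 = 0.2392 → 23.9 m.u.

23.9 m.u.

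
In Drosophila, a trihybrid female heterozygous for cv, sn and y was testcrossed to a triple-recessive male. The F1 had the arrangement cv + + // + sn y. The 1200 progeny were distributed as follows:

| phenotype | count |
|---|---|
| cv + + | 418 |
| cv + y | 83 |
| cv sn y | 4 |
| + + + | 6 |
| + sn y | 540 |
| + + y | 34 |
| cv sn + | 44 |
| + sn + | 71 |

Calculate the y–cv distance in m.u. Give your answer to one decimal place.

The two rarest classes, + + + and cv sn y, are the double crossovers. Comparing them with the parentals, only the cv allele has switched, so cv is the middle locus and the order is sn – cv – y.
Crossovers in the cv–y interval produce the single-crossover classes cv + y and + sn + (83 + 71 = 154) plus the double crossovers (10).
RF(cv–y) = (154 + 10) / 1200 = 164/1200 = 0.1367 → 13.7 m.u.

13.7 m.u.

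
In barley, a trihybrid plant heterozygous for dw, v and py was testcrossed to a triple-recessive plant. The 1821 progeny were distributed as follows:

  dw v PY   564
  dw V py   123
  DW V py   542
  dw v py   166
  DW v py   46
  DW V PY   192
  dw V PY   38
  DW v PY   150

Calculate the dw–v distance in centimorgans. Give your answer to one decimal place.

The two most frequent reciprocal classes, dw v PY and DW V py, are the parental types, so the F1 was dw v PY / DW V py.
The two rarest classes, dw V PY and DW v py, are the double crossovers. Comparing them with the parentals, only the v allele has switched, so v is the middle locus and the order is py – v – dw.
Crossovers in the v–dw interval produce the single-crossover classes DW v PY and dw V py (150 + 123 = 273) plus the double crossovers (84).
RF(v–dw) = (273 + 84) / 1821 = 357/1821 = 0.1960 → 19.6 centimorgans.

19.6 centimorgans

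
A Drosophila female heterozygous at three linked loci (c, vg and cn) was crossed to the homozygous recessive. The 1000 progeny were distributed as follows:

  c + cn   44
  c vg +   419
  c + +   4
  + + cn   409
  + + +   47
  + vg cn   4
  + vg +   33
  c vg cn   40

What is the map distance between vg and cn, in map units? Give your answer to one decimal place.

9.5 map units

The two most frequent reciprocal classes, + + cn and c vg +, are the parental types, so the F1 was + + cn / c vg +.
The two rarest classes, + vg cn and c + +, are the double crossovers. Comparing them with the parentals, only the vg allele has switched, so vg is the middle locus and the order is c – vg – cn.
Crossovers in the vg–cn interval produce the single-crossover classes + + + and c vg cn (47 + 40 = 87) plus the double crossovers (8).
RF(vg–cn) = (87 + 8) / 1000 = 95/1000 = 0.0950 → 9.5 map units.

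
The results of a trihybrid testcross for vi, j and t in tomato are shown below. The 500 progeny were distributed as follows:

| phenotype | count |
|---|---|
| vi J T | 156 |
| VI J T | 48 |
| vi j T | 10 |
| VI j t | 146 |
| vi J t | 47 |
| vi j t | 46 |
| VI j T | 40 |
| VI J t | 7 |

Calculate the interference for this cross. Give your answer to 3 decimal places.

0.264

The two most frequent reciprocal classes, VI j t and vi J T, are the parental types, so the F1 was VI j t / vi J T.
The two rarest classes, VI J t and vi j T, are the double crossovers. Comparing them with the parentals, only the j allele has switched, so j is the middle locus and the order is vi – j – t.
vi–j: (94 + 17)/500 = 0.2220; j–t: (87 + 17)/500 = 0.2080.
Expected DCO frequency = 0.2220 × 0.2080 ≈ 0.04618; observed = 17/500 ≈ 0.03400.
Coefficient of coincidence = 0.03400/0.04618 ≈ 0.736; interference = 1 − 0.736 = 0.264.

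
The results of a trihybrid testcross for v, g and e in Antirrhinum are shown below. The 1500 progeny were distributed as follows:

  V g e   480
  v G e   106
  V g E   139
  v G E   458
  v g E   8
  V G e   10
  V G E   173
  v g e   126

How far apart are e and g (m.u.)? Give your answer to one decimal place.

17.5 m.u.

The two most frequent reciprocal classes, V g e and v G E, are the parental types, so the F1 was V g e / v G E.
The two rarest classes, V G e and v g E, are the double crossovers. Comparing them with the parentals, only the g allele has switched, so g is the middle locus and the order is v – g – e.
Crossovers in the g–e interval produce the single-crossover classes V g E and v G e (139 + 106 = 245) plus the double crossovers (18).
RF(g–e) = (245 + 18) / 1500 = 263/1500 = 0.1753 → 17.5 m.u.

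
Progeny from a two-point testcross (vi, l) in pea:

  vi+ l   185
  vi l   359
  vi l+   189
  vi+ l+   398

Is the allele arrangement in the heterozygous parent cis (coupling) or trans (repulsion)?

cis

The two most frequent classes are vi+ l+ (398) and vi l (359); these are the parental (non-recombinant) types.
So the F1 carried vi+ l+ on one chromosome and vi l on the other — the recessive alleles are on the same chromosome (cis / coupling).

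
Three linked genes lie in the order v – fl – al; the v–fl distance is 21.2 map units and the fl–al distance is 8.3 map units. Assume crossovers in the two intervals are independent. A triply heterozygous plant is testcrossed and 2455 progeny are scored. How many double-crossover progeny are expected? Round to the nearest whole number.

43

Map distances give recombination frequencies of 0.212 and 0.083 for the two intervals.
With no interference, expected double-crossover frequency = 0.212 × 0.083 = 0.01760.
Expected number = 0.01760 × 2455 = 43.20 ≈ 43.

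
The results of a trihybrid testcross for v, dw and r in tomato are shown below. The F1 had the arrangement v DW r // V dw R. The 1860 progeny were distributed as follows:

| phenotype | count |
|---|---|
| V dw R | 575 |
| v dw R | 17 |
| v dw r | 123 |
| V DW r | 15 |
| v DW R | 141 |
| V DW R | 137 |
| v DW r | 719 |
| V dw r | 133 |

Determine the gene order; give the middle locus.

The two rarest classes, V DW r and v dw R, are the double crossovers. Comparing them with the parentals, only the v allele has switched, so v is the middle locus and the order is r – v – dw.

v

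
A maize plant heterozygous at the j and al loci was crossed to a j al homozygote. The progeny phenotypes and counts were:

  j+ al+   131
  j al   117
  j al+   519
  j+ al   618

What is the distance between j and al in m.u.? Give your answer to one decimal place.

17.9 m.u.

The two most frequent classes, j+ al (618) and j al+ (519), are the parental types, so the F1 was j+ al / j al+.
The recombinant classes are j+ al+ and j al: 131 + 117 = 248.
Recombination frequency = 248/1385 = 0.1791 ≈ 17.9%, i.e. 17.9 m.u.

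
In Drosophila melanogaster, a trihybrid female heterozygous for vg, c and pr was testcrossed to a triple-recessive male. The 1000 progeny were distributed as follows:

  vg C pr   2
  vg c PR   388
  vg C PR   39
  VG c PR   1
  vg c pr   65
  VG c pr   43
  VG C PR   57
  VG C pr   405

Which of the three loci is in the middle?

vg

The two most frequent reciprocal classes, vg c PR and VG C pr, are the parental types, so the F1 was vg c PR / VG C pr.
The two rarest classes, VG c PR and vg C pr, are the double crossovers. Comparing them with the parentals, only the vg allele has switched, so vg is the middle locus and the order is pr – vg – c.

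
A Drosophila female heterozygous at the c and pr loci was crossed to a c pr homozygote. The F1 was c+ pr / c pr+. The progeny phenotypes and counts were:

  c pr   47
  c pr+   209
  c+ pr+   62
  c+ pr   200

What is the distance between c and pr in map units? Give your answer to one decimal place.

21.0 map units

The recombinant classes are c+ pr+ and c pr: 62 + 47 = 109.
Recombination frequency = 109/518 = 0.2104 ≈ 21.0%, i.e. 21.0 map units.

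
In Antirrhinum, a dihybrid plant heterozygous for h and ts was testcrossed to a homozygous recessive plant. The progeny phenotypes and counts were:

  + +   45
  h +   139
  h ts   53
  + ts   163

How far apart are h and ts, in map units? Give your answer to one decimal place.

The two most frequent classes, + ts (163) and h + (139), are the parental types, so the F1 was + ts / h +.
The recombinant classes are + + and h ts: 45 + 53 = 98.
Recombination frequency = 98/400 = 0.2450 ≈ 24.5%, i.e. 24.5 map units.

24.5 map units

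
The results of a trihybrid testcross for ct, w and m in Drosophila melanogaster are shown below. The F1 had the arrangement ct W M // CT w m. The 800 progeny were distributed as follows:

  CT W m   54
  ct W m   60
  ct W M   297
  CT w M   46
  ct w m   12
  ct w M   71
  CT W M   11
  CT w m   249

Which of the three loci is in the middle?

ct

The two rarest classes, CT W M and ct w m, are the double crossovers. Comparing them with the parentals, only the ct allele has switched, so ct is the middle locus and the order is w – ct – m.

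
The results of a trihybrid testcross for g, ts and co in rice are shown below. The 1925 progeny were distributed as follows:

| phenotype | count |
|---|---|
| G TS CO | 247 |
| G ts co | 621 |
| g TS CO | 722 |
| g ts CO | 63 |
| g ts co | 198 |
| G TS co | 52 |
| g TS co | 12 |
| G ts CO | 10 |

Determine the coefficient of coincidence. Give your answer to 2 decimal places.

0.66

The two most frequent reciprocal classes, G ts co and g TS CO, are the parental types, so the F1 was G ts co / g TS CO.
The two rarest classes, G ts CO and g TS co, are the double crossovers. Comparing them with the parentals, only the co allele has switched, so co is the middle locus and the order is g – co – ts.
g–co: (445 + 22)/1925 = 0.2426; co–ts: (115 + 22)/1925 = 0.0712.
Expected DCO frequency = 0.2426 × 0.0712 ≈ 0.01727; observed = 22/1925 ≈ 0.01143.
Coefficient of coincidence = 0.01143/0.01727 ≈ 0.66.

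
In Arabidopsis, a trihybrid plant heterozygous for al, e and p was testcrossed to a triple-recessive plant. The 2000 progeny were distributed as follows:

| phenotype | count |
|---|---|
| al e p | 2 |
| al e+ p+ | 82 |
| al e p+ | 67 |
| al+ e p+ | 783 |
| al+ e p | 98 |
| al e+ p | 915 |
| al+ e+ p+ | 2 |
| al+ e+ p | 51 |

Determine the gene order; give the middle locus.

e

The two most frequent reciprocal classes, al+ e p+ and al e+ p, are the parental types, so the F1 was al+ e p+ / al e+ p.
The two rarest classes, al+ e+ p+ and al e p, are the double crossovers. Comparing them with the parentals, only the e allele has switched, so e is the middle locus and the order is al – e – p.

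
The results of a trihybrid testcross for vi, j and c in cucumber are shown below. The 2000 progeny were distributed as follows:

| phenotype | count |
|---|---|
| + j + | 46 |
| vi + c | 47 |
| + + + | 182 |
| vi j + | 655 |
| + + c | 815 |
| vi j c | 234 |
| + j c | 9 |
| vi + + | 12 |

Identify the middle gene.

j

The two most frequent reciprocal classes, vi j + and + + c, are the parental types, so the F1 was vi j + / + + c.
The two rarest classes, vi + + and + j c, are the double crossovers. Comparing them with the parentals, only the j allele has switched, so j is the middle locus and the order is c – j – vi.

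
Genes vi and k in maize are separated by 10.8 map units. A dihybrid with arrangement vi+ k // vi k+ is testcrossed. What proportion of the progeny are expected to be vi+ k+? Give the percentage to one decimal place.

5.4%

A map distance of 10.8 map units corresponds to a recombination frequency of 0.108.
The F1 is vi+ k / vi k+, so vi+ k+ is a recombinant gamete class with expected frequency r/2 = 0.108/2 = 0.0540.
That is 0.0540 = 5.4% of the progeny.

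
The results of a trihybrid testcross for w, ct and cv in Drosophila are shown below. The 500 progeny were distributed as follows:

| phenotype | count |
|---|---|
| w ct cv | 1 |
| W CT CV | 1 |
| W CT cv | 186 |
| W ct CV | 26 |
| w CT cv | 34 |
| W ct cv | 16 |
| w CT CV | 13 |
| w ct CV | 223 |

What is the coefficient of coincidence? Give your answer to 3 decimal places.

The two most frequent reciprocal classes, w ct CV and W CT cv, are the parental types, so the F1 was w ct CV / W CT cv.
The two rarest classes, w ct cv and W CT CV, are the double crossovers. Comparing them with the parentals, only the cv allele has switched, so cv is the middle locus and the order is w – cv – ct.
w–cv: (60 + 2)/500 = 0.1240; cv–ct: (29 + 2)/500 = 0.0620.
Expected DCO frequency = 0.1240 × 0.0620 ≈ 0.00769; observed = 2/500 ≈ 0.00400.
Coefficient of coincidence = 0.00400/0.00769 ≈ 0.520.

0.520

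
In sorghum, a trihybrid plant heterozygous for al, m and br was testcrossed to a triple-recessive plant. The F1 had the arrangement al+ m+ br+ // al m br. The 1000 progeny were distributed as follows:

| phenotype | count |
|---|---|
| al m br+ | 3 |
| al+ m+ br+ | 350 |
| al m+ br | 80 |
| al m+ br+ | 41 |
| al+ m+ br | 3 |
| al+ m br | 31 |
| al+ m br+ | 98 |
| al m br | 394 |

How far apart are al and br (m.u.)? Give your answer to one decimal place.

7.8 m.u.

The two rarest classes, al+ m+ br and al m br+, are the double crossovers. Comparing them with the parentals, only the br allele has switched, so br is the middle locus and the order is m – br – al.
Crossovers in the br–al interval produce the single-crossover classes al m+ br+ and al+ m br (41 + 31 = 72) plus the double crossovers (6).
RF(br–al) = (72 + 6) / 1000 = 78/1000 = 0.0780 → 7.8 m.u.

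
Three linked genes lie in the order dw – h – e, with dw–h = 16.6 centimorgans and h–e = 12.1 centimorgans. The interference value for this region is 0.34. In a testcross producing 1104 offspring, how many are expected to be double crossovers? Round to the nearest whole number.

15

Map distances give recombination frequencies of 0.166 and 0.121 for the two intervals.
With interference 0.34 (so coincidence = 0.66), expected double-crossover frequency = 0.166 × 0.121 × 0.66 = 0.01326.
Expected number = 0.01326 × 1104 = 14.64 ≈ 15.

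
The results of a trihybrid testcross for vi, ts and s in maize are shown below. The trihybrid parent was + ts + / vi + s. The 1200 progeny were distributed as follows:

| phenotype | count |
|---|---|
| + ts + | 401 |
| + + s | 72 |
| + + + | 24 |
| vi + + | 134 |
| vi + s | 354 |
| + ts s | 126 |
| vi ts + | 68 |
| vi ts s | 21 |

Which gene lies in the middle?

ts

The two rarest classes, + + + and vi ts s, are the double crossovers. Comparing them with the parentals, only the ts allele has switched, so ts is the middle locus and the order is s – ts – vi.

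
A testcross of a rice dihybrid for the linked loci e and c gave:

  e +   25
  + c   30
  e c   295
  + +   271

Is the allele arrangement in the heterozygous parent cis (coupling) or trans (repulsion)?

cis

The two most frequent classes are + + (271) and e c (295); these are the parental (non-recombinant) types.
So the F1 carried + + on one chromosome and e c on the other — the recessive alleles are on the same chromosome (cis / coupling).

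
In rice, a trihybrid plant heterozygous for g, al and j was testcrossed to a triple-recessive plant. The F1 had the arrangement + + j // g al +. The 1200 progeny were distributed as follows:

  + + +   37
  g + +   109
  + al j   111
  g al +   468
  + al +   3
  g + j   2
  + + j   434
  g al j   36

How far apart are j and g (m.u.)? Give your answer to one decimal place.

The two rarest classes, g + j and + al +, are the double crossovers. Comparing them with the parentals, only the g allele has switched, so g is the middle locus and the order is j – g – al.
Crossovers in the j–g interval produce the single-crossover classes + + + and g al j (37 + 36 = 73) plus the double crossovers (5).
RF(j–g) = (73 + 5) / 1200 = 78/1200 = 0.0650 → 6.5 m.u.

6.5 m.u.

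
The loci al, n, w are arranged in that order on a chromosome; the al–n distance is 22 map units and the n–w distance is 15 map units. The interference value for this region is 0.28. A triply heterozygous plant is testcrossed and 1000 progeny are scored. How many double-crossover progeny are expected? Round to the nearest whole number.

24

Map distances give recombination frequencies of 0.220 and 0.150 for the two intervals.
With interference 0.28 (so coincidence = 0.72), expected double-crossover frequency = 0.220 × 0.150 × 0.72 = 0.02376.
Expected number = 0.02376 × 1000 = 23.76 ≈ 24.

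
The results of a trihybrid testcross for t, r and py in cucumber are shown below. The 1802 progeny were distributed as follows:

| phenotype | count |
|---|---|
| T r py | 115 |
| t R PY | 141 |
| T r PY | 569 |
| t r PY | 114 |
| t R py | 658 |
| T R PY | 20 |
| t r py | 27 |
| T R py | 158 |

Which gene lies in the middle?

r

The two most frequent reciprocal classes, t R py and T r PY, are the parental types, so the F1 was t R py / T r PY.
The two rarest classes, t r py and T R PY, are the double crossovers. Comparing them with the parentals, only the r allele has switched, so r is the middle locus and the order is t – r – py.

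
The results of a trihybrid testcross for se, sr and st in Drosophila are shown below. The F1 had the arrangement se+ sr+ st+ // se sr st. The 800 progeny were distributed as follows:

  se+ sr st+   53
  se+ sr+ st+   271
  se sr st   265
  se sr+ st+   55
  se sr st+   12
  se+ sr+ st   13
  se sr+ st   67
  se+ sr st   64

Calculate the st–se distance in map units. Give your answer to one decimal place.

18.0 map units

The two rarest classes, se+ sr+ st and se sr st+, are the double crossovers. Comparing them with the parentals, only the st allele has switched, so st is the middle locus and the order is se – st – sr.
Crossovers in the se–st interval produce the single-crossover classes se sr+ st+ and se+ sr st (55 + 64 = 119) plus the double crossovers (25).
RF(se–st) = (119 + 25) / 800 = 144/800 = 0.1800 → 18.0 map units.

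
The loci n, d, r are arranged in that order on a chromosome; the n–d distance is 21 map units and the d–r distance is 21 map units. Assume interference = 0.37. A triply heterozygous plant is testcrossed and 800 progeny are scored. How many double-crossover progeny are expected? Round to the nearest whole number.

22

Map distances give recombination frequencies of 0.210 and 0.210 for the two intervals.
With interference 0.37 (so coincidence = 0.63), expected double-crossover frequency = 0.210 × 0.210 × 0.63 = 0.02778.
Expected number = 0.02778 × 800 = 22.23 ≈ 22.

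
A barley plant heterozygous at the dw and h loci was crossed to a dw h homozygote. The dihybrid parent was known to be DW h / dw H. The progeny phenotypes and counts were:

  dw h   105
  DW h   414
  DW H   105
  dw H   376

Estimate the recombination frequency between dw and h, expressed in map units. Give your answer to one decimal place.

The recombinant classes are DW H and dw h: 105 + 105 = 210.
Recombination frequency = 210/1000 = 0.2100 ≈ 21.0%, i.e. 21.0 map units.

21.0 map units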